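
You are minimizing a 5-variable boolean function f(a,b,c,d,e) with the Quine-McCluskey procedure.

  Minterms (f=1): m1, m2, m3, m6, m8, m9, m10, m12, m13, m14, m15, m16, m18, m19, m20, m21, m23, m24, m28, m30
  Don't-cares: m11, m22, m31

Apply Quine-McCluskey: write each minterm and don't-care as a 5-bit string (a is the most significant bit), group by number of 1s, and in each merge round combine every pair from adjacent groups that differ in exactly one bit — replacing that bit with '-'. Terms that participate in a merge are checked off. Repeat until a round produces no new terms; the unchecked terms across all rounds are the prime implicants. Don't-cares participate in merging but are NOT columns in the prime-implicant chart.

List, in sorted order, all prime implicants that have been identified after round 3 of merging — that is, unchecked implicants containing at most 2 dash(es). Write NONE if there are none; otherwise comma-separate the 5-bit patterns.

--110, -0-10, -001-, -1-00, -11-0, -111-, 0--10, 0-0-1, 0-01-, 1--00, 1-1-0, 1-11-, 10--0, 10-1-, 101--

size-2^0 implicants → 00001(✓)  00010(✓)  00011(✓)  00110(✓)  01000(✓)  01001(✓)  01010(✓)  01011(✓)  01100(✓)  01101(✓)  01110(✓)  01111(✓)  10000(✓)  10010(✓)  10011(✓)  10100(✓)  10101(✓)  10110(✓)  10111(✓)  11000(✓)  11100(✓)  11110(✓)  11111(✓)
size-2^1 implicants → -0010(✓)  -0011(✓)  -0110(✓)  -1000(✓)  -1100(✓)  -1110(✓)  -1111(✓)  0-001(✓)  0-010(✓)  0-011(✓)  0-110(✓)  00-10(✓)  000-1(✓)  0001-(✓)  01-00(✓)  01-01(✓)  01-10(✓)  01-11(✓)  010-0(✓)  010-1(✓)  0100-(✓)  0101-(✓)  011-0(✓)  011-1(✓)  0110-(✓)  0111-(✓)  1-000(✓)  1-100(✓)  1-110(✓)  1-111(✓)  10-00(✓)  10-10(✓)  10-11(✓)  100-0(✓)  1001-(✓)  101-0(✓)  101-1(✓)  1010-(✓)  1011-(✓)  11-00(✓)  111-0(✓)  1111-(✓)
size-2^2 implicants → --110  -0-10  -001-  -1-00  -11-0  -111-  0--10  0-0-1  0-01-  01--0(✓)  01--1(✓)  01-0-(✓)  01-1-(✓)  010--(✓)  011--(✓)  1--00  1-1-0  1-11-  10--0  10-1-  101--
size-2^3 implicants → 01---
Unchecked terms (primes): --110, -0-10, -001-, -1-00, -11-0, -111-, 0--10, 0-0-1, 0-01-, 01---, 1--00, 1-1-0, 1-11-, 10--0, 10-1-, 101--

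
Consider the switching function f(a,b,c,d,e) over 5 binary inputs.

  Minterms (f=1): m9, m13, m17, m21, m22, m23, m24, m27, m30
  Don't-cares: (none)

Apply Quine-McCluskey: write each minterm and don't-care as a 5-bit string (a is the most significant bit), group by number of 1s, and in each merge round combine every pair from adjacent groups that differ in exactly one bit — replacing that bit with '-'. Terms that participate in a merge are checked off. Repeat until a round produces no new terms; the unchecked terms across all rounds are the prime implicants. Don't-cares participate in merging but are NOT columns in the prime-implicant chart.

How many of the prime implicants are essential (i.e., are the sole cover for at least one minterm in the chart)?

5

Round 0: 01001✓ 01101✓ 10001✓ 10101✓ 10110✓ 10111✓ 11000 11011 11110✓
Round 1: 01-01 1-110 10-01 101-1 1011-
PIs = {01-01, 1-110, 10-01, 101-1, 1011-, 11000, 11011}
Coverage chart:
  m9: 01-01 ←essential
  m13: 01-01 ←essential
  m17: 10-01 ←essential
  m21: 10-01,101-1
  m22: 1-110,1011-
  m23: 101-1,1011-
  m24: 11000 ←essential
  m27: 11011 ←essential
  m30: 1-110 ←essential
Essential: 01-01, 1-110, 10-01, 11000, 11011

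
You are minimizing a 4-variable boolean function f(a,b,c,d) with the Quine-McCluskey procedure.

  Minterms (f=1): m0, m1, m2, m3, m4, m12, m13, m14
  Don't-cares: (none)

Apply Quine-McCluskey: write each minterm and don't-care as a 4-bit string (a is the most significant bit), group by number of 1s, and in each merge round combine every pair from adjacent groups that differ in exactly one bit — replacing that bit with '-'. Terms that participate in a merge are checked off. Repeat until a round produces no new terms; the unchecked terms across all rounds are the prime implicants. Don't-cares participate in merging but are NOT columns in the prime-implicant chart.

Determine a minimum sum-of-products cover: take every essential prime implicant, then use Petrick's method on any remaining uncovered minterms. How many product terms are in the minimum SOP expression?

size-2^0 implicants → 0000(✓)  0001(✓)  0010(✓)  0011(✓)  0100(✓)  1100(✓)  1101(✓)  1110(✓)
size-2^1 implicants → -100  0-00  00-0(✓)  00-1(✓)  000-(✓)  001-(✓)  11-0  110-
size-2^2 implicants → 00--
Unchecked terms (primes): -100, 0-00, 00--, 11-0, 110-
Minterm coverage:
  m0 ⊆ 0-00,00--
  m1 ⊆ 00-- [E]
  m2 ⊆ 00-- [E]
  m3 ⊆ 00-- [E]
  m4 ⊆ -100,0-00
  m12 ⊆ -100,11-0,110-
  m13 ⊆ 110- [E]
  m14 ⊆ 11-0 [E]
E = {00--, 11-0, 110-}
Petrick residual → -100
Cover = bc'd' + a'b' + abd' + abc'  |cover|=4

4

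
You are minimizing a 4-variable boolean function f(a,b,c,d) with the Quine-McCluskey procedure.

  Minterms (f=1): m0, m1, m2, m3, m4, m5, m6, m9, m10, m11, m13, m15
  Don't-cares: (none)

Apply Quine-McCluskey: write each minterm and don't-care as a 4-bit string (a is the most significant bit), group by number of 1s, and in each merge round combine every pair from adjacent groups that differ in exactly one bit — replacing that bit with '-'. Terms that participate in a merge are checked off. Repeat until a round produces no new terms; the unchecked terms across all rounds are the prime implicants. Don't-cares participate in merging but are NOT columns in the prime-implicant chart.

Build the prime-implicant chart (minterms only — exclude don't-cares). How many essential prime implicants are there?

3

[col 0] 0000*, 0001*, 0010*, 0011*, 0100*, 0101*, 0110*, 1001*, 1010*, 1011*, 1101*, 1111*
[col 1] -001*, -010*, -011*, -101*, 0-00*, 0-01*, 0-10*, 00-0*, 00-1*, 000-*, 001-*, 01-0*, 010-*, 1-01*, 1-11*, 10-1*, 101-*, 11-1*
[col 2] --01, -0-1, -01-, 0--0, 0-0-, 00--, 1--1
Prime implicants: --01, -0-1, -01-, 0--0, 0-0-, 00--, 1--1
PI chart (minterm → PIs covering it):
  0 | 0--0,0-0-,00--
  1 | --01,-0-1,0-0-,00--
  2 | -01-,0--0,00--
  3 | -0-1,-01-,00--
  4 | 0--0,0-0-
  5 | --01,0-0-
  6 | 0--0  (sole → essential)
  9 | --01,-0-1,1--1
  10 | -01-  (sole → essential)
  11 | -0-1,-01-,1--1
  13 | --01,1--1
  15 | 1--1  (sole → essential)
Essential prime implicants: -01-, 0--0, 1--1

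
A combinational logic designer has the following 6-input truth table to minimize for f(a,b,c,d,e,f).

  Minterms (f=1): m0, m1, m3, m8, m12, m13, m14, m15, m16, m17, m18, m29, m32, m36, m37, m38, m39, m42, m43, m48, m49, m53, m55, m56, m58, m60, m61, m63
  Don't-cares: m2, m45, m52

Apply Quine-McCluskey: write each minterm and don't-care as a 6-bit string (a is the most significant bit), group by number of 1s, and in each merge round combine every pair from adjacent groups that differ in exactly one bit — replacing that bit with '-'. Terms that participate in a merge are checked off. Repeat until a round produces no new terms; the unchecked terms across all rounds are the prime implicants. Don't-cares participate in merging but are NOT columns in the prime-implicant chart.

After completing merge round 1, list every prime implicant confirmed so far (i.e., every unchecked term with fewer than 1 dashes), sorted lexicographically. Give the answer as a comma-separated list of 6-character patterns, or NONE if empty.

[col 0] 000000*, 000001*, 000010*, 000011*, 001000*, 001100*, 001101*, 001110*, 001111*, 010000*, 010001*, 010010*, 011101*, 100000*, 100100*, 100101*, 100110*, 100111*, 101010*, 101011*, 101101*, 110000*, 110001*, 110100*, 110101*, 110111*, 111000*, 111010*, 111100*, 111101*, 111111*
[col 1] -00000*, -01101*, -10000*, -10001*, -11101*, 0-0000*, 0-0001*, 0-0010*, 0-1101*, 00-000, 0000-0*, 0000-1*, 00000-*, 00001-*, 001-00, 0011-0*, 0011-1*, 00110-*, 00111-*, 0100-0*, 01000-*, 1-0000*, 1-0100*, 1-0101*, 1-0111*, 1-1010, 1-1101*, 10-101*, 100-00*, 1001-0*, 1001-1*, 10010-*, 10011-*, 10101-, 11-000*, 11-100*, 11-101*, 11-111*, 110-00*, 110-01*, 11000-*, 1101-1*, 11010-*, 111-00*, 1110-0, 1111-1*, 11110-*
[col 2] --0000, --1101, -1000-, 0-00-0, 0-000-, 0000--, 0011--, 1--101, 1-0-00, 1-01-1, 1-010-, 1001--, 11--00, 11-1-1, 11-10-, 110-0-
Prime implicants: --0000, --1101, -1000-, 0-00-0, 0-000-, 00-000, 0000--, 001-00, 0011--, 1--101, 1-0-00, 1-01-1, 1-010-, 1-1010, 1001--, 10101-, 11--00, 11-1-1, 11-10-, 110-0-, 1110-0

NONE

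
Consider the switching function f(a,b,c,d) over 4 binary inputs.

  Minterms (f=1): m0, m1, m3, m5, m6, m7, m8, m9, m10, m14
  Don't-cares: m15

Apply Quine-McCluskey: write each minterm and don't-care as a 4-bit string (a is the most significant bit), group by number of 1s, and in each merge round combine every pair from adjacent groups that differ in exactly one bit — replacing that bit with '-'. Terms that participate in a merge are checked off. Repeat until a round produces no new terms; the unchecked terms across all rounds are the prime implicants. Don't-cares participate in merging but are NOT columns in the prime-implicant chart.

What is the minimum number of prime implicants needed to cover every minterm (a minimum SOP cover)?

size-2^0 implicants → 0000(✓)  0001(✓)  0011(✓)  0101(✓)  0110(✓)  0111(✓)  1000(✓)  1001(✓)  1010(✓)  1110(✓)  1111(✓)
size-2^1 implicants → -000(✓)  -001(✓)  -110(✓)  -111(✓)  0-01(✓)  0-11(✓)  00-1(✓)  000-(✓)  01-1(✓)  011-(✓)  1-10  10-0  100-(✓)  111-(✓)
size-2^2 implicants → -00-  -11-  0--1
Unchecked terms (primes): -00-, -11-, 0--1, 1-10, 10-0
Minterm coverage:
  m0 ⊆ -00- [E]
  m1 ⊆ -00-,0--1
  m3 ⊆ 0--1 [E]
  m5 ⊆ 0--1 [E]
  m6 ⊆ -11- [E]
  m7 ⊆ -11-,0--1
  m8 ⊆ -00-,10-0
  m9 ⊆ -00- [E]
  m10 ⊆ 1-10,10-0
  m14 ⊆ -11-,1-10
E = {-00-, -11-, 0--1}
Petrick residual → 1-10
Cover = b'c' + bc + a'd + acd'  |cover|=4

4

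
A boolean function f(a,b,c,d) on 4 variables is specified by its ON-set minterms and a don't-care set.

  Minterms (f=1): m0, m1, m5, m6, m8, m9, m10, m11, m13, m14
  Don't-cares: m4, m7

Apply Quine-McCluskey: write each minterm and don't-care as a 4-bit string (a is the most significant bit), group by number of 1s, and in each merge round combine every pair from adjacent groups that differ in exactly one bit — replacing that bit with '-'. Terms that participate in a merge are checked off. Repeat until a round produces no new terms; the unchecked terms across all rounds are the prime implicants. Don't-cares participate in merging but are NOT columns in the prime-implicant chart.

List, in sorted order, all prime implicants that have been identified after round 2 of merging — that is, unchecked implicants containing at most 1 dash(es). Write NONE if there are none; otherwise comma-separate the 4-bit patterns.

-110, 1-10

[col 0] 0000*, 0001*, 0100*, 0101*, 0110*, 0111*, 1000*, 1001*, 1010*, 1011*, 1101*, 1110*
[col 1] -000*, -001*, -101*, -110, 0-00*, 0-01*, 000-*, 01-0*, 01-1*, 010-*, 011-*, 1-01*, 1-10, 10-0*, 10-1*, 100-*, 101-*
[col 2] --01, -00-, 0-0-, 01--, 10--
Prime implicants: --01, -00-, -110, 0-0-, 01--, 1-10, 10--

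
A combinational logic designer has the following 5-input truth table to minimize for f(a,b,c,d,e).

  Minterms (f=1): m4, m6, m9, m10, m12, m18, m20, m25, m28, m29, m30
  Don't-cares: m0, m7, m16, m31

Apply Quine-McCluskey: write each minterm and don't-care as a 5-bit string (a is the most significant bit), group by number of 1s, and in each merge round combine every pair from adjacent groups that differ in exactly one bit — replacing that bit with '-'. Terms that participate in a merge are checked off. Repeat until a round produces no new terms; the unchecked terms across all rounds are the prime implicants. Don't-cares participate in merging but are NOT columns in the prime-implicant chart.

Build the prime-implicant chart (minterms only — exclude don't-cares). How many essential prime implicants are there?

size-2^0 implicants → 00000(✓)  00100(✓)  00110(✓)  00111(✓)  01001(✓)  01010  01100(✓)  10000(✓)  10010(✓)  10100(✓)  11001(✓)  11100(✓)  11101(✓)  11110(✓)  11111(✓)
size-2^1 implicants → -0000(✓)  -0100(✓)  -1001  -1100(✓)  0-100(✓)  00-00(✓)  001-0  0011-  1-100(✓)  10-00(✓)  100-0  11-01  111-0(✓)  111-1(✓)  1110-(✓)  1111-(✓)
size-2^2 implicants → --100  -0-00  111--
Unchecked terms (primes): --100, -0-00, -1001, 001-0, 0011-, 01010, 100-0, 11-01, 111--
Minterm coverage:
  m4 ⊆ --100,-0-00,001-0
  m6 ⊆ 001-0,0011-
  m9 ⊆ -1001 [E]
  m10 ⊆ 01010 [E]
  m12 ⊆ --100 [E]
  m18 ⊆ 100-0 [E]
  m20 ⊆ --100,-0-00
  m25 ⊆ -1001,11-01
  m28 ⊆ --100,111--
  m29 ⊆ 11-01,111--
  m30 ⊆ 111-- [E]
E = {--100, -1001, 01010, 100-0, 111--}

5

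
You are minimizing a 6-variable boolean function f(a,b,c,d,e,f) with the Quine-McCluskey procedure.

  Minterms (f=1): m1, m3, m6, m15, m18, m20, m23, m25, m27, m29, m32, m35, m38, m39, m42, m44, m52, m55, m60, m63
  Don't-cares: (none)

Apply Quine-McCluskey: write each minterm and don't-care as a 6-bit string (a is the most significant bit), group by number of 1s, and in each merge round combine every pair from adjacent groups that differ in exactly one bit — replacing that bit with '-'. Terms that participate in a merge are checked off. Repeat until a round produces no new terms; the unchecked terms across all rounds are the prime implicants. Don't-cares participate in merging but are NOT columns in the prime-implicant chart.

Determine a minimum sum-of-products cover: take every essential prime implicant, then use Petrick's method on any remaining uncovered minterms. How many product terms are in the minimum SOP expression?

size-2^0 implicants → 000001(✓)  000011(✓)  000110(✓)  001111  010010  010100(✓)  010111(✓)  011001(✓)  011011(✓)  011101(✓)  100000  100011(✓)  100110(✓)  100111(✓)  101010  101100(✓)  110100(✓)  110111(✓)  111100(✓)  111111(✓)
size-2^1 implicants → -00011  -00110  -10100  -10111  0000-1  011-01  0110-1  1-0111  1-1100  100-11  10011-  11-100  11-111
Unchecked terms (primes): -00011, -00110, -10100, -10111, 0000-1, 001111, 010010, 011-01, 0110-1, 1-0111, 1-1100, 100-11, 100000, 10011-, 101010, 11-100, 11-111
Minterm coverage:
  m1 ⊆ 0000-1 [E]
  m3 ⊆ -00011,0000-1
  m6 ⊆ -00110 [E]
  m15 ⊆ 001111 [E]
  m18 ⊆ 010010 [E]
  m20 ⊆ -10100 [E]
  m23 ⊆ -10111 [E]
  m25 ⊆ 011-01,0110-1
  m27 ⊆ 0110-1 [E]
  m29 ⊆ 011-01 [E]
  m32 ⊆ 100000 [E]
  m35 ⊆ -00011,100-11
  m38 ⊆ -00110,10011-
  m39 ⊆ 1-0111,100-11,10011-
  m42 ⊆ 101010 [E]
  m44 ⊆ 1-1100 [E]
  m52 ⊆ -10100,11-100
  m55 ⊆ -10111,1-0111,11-111
  m60 ⊆ 1-1100,11-100
  m63 ⊆ 11-111 [E]
E = {-00110, -10100, -10111, 0000-1, 001111, 010010, 011-01, 0110-1, 1-1100, 100000, 101010, 11-111}
Petrick residual → 100-11
Cover = b'c'def' + bc'de'f' + bc'def + a'b'c'd'f + a'b'cdef + a'bc'd'ef' + a'bce'f + a'bcd'f + acde'f' + ab'c'ef + ab'c'd'e'f' + ab'cd'ef' + abdef  |cover|=13

13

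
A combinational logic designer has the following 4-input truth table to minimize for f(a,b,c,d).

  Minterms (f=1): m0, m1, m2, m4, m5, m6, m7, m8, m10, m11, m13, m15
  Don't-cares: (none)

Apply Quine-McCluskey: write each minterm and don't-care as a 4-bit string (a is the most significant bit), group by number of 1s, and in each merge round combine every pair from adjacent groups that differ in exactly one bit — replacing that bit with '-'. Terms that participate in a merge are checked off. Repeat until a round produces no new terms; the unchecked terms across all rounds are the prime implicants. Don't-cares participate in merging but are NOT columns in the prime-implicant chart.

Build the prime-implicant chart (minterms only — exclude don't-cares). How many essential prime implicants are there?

[col 0] 0000*, 0001*, 0010*, 0100*, 0101*, 0110*, 0111*, 1000*, 1010*, 1011*, 1101*, 1111*
[col 1] -000*, -010*, -101*, -111*, 0-00*, 0-01*, 0-10*, 00-0*, 000-*, 01-0*, 01-1*, 010-*, 011-*, 1-11, 10-0*, 101-, 11-1*
[col 2] -0-0, -1-1, 0--0, 0-0-, 01--
Prime implicants: -0-0, -1-1, 0--0, 0-0-, 01--, 1-11, 101-
PI chart (minterm → PIs covering it):
  0 | -0-0,0--0,0-0-
  1 | 0-0-  (sole → essential)
  2 | -0-0,0--0
  4 | 0--0,0-0-,01--
  5 | -1-1,0-0-,01--
  6 | 0--0,01--
  7 | -1-1,01--
  8 | -0-0  (sole → essential)
  10 | -0-0,101-
  11 | 1-11,101-
  13 | -1-1  (sole → essential)
  15 | -1-1,1-11
Essential prime implicants: -0-0, -1-1, 0-0-

3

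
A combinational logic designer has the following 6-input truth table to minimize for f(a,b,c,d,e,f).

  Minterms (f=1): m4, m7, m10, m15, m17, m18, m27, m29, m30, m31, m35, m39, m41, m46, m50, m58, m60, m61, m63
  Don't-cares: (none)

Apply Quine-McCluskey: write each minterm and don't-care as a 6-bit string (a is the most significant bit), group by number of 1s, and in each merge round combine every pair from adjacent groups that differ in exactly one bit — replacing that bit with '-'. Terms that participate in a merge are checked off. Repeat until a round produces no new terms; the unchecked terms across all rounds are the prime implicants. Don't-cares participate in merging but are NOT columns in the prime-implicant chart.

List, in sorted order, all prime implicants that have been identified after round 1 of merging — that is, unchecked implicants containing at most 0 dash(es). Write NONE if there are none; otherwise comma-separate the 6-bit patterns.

[col 0] 000100, 000111*, 001010, 001111*, 010001, 010010*, 011011*, 011101*, 011110*, 011111*, 100011*, 100111*, 101001, 101110, 110010*, 111010*, 111100*, 111101*, 111111*
[col 1] -00111, -10010, -11101*, -11111*, 0-1111, 00-111, 011-11, 0111-1*, 01111-, 100-11, 11-010, 1111-1*, 11110-
[col 2] -111-1
Prime implicants: -00111, -10010, -111-1, 0-1111, 00-111, 000100, 001010, 010001, 011-11, 01111-, 100-11, 101001, 101110, 11-010, 11110-

000100, 001010, 010001, 101001, 101110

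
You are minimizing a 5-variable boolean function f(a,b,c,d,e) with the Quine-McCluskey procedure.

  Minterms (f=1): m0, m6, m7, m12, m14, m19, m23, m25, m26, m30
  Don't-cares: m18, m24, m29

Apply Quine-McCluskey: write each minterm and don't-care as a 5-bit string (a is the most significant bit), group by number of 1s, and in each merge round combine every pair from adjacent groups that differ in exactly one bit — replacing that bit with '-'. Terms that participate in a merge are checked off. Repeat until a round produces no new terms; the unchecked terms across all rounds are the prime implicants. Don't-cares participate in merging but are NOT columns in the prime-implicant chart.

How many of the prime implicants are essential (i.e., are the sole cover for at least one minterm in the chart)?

2

size-2^0 implicants → 00000  00110(✓)  00111(✓)  01100(✓)  01110(✓)  10010(✓)  10011(✓)  10111(✓)  11000(✓)  11001(✓)  11010(✓)  11101(✓)  11110(✓)
size-2^1 implicants → -0111  -1110  0-110  0011-  011-0  1-010  10-11  1001-  11-01  11-10  110-0  1100-
Unchecked terms (primes): -0111, -1110, 0-110, 00000, 0011-, 011-0, 1-010, 10-11, 1001-, 11-01, 11-10, 110-0, 1100-
Minterm coverage:
  m0 ⊆ 00000 [E]
  m6 ⊆ 0-110,0011-
  m7 ⊆ -0111,0011-
  m12 ⊆ 011-0 [E]
  m14 ⊆ -1110,0-110,011-0
  m19 ⊆ 10-11,1001-
  m23 ⊆ -0111,10-11
  m25 ⊆ 11-01,1100-
  m26 ⊆ 1-010,11-10,110-0
  m30 ⊆ -1110,11-10
E = {00000, 011-0}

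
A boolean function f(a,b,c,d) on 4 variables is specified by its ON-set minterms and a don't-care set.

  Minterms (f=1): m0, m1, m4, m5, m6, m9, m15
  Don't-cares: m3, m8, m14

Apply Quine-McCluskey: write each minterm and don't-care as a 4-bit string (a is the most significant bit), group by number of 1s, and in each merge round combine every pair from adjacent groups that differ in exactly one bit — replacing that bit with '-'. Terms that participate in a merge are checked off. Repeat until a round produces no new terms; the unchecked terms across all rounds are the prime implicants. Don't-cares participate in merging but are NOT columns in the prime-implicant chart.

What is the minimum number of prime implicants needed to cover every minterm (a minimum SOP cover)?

[col 0] 0000*, 0001*, 0011*, 0100*, 0101*, 0110*, 1000*, 1001*, 1110*, 1111*
[col 1] -000*, -001*, -110, 0-00*, 0-01*, 00-1, 000-*, 01-0, 010-*, 100-*, 111-
[col 2] -00-, 0-0-
Prime implicants: -00-, -110, 0-0-, 00-1, 01-0, 111-
PI chart (minterm → PIs covering it):
  0 | -00-,0-0-
  1 | -00-,0-0-,00-1
  4 | 0-0-,01-0
  5 | 0-0-  (sole → essential)
  6 | -110,01-0
  9 | -00-  (sole → essential)
  15 | 111-  (sole → essential)
Essential prime implicants: -00-, 0-0-, 111-
Petrick residual → -110
Minimum SOP uses 4 PIs: b'c' + bcd' + a'c' + abc

4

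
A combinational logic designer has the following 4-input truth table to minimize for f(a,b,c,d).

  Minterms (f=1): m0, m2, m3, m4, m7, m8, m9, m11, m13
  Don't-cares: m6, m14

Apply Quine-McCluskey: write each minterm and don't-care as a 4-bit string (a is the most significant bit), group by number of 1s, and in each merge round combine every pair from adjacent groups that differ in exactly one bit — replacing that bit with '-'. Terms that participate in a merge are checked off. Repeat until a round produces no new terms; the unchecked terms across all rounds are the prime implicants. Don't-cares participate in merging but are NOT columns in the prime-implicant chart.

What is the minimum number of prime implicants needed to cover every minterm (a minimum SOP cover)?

[col 0] 0000*, 0010*, 0011*, 0100*, 0110*, 0111*, 1000*, 1001*, 1011*, 1101*, 1110*
[col 1] -000, -011, -110, 0-00*, 0-10*, 0-11*, 00-0*, 001-*, 01-0*, 011-*, 1-01, 10-1, 100-
[col 2] 0--0, 0-1-
Prime implicants: -000, -011, -110, 0--0, 0-1-, 1-01, 10-1, 100-
PI chart (minterm → PIs covering it):
  0 | -000,0--0
  2 | 0--0,0-1-
  3 | -011,0-1-
  4 | 0--0  (sole → essential)
  7 | 0-1-  (sole → essential)
  8 | -000,100-
  9 | 1-01,10-1,100-
  11 | -011,10-1
  13 | 1-01  (sole → essential)
Essential prime implicants: 0--0, 0-1-, 1-01
Petrick residual → -000, -011
Minimum SOP uses 5 PIs: b'c'd' + b'cd + a'd' + a'c + ac'd

5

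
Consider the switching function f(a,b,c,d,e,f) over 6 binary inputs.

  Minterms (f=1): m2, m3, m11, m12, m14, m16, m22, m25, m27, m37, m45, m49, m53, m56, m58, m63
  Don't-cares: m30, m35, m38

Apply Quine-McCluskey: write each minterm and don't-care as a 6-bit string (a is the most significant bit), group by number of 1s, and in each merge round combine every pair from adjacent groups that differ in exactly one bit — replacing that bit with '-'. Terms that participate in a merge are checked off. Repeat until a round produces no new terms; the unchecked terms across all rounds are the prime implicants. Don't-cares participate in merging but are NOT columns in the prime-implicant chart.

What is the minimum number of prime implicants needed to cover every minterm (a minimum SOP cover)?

10

[col 0] 000010*, 000011*, 001011*, 001100*, 001110*, 010000, 010110*, 011001*, 011011*, 011110*, 100011*, 100101*, 100110, 101101*, 110001*, 110101*, 111000*, 111010*, 111111
[col 1] -00011, 0-1011, 0-1110, 00-011, 00001-, 0011-0, 01-110, 0110-1, 1-0101, 10-101, 110-01, 1110-0
Prime implicants: -00011, 0-1011, 0-1110, 00-011, 00001-, 0011-0, 01-110, 010000, 0110-1, 1-0101, 10-101, 100110, 110-01, 1110-0, 111111
PI chart (minterm → PIs covering it):
  2 | 00001-  (sole → essential)
  3 | -00011,00-011,00001-
  11 | 0-1011,00-011
  12 | 0011-0  (sole → essential)
  14 | 0-1110,0011-0
  16 | 010000  (sole → essential)
  22 | 01-110  (sole → essential)
  25 | 0110-1  (sole → essential)
  27 | 0-1011,0110-1
  37 | 1-0101,10-101
  45 | 10-101  (sole → essential)
  49 | 110-01  (sole → essential)
  53 | 1-0101,110-01
  56 | 1110-0  (sole → essential)
  58 | 1110-0  (sole → essential)
  63 | 111111  (sole → essential)
Essential prime implicants: 00001-, 0011-0, 01-110, 010000, 0110-1, 10-101, 110-01, 1110-0, 111111
Petrick residual → 0-1011
Minimum SOP uses 10 PIs: a'cd'ef + a'b'c'd'e + a'b'cdf' + a'bdef' + a'bc'd'e'f' + a'bcd'f + ab'de'f + abc'e'f + abcd'f' + abcdef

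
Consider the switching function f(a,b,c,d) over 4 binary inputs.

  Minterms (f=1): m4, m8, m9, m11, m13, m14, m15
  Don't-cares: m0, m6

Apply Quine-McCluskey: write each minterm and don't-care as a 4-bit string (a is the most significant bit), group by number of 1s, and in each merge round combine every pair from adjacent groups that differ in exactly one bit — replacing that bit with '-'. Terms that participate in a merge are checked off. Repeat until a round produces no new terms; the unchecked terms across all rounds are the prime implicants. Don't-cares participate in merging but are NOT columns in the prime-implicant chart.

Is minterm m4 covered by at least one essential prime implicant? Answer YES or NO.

NO

[col 0] 0000*, 0100*, 0110*, 1000*, 1001*, 1011*, 1101*, 1110*, 1111*
[col 1] -000, -110, 0-00, 01-0, 1-01*, 1-11*, 10-1*, 100-, 11-1*, 111-
[col 2] 1--1
Prime implicants: -000, -110, 0-00, 01-0, 1--1, 100-, 111-
PI chart (minterm → PIs covering it):
  4 | 0-00,01-0
  8 | -000,100-
  9 | 1--1,100-
  11 | 1--1  (sole → essential)
  13 | 1--1  (sole → essential)
  14 | -110,111-
  15 | 1--1,111-
Essential prime implicants: 1--1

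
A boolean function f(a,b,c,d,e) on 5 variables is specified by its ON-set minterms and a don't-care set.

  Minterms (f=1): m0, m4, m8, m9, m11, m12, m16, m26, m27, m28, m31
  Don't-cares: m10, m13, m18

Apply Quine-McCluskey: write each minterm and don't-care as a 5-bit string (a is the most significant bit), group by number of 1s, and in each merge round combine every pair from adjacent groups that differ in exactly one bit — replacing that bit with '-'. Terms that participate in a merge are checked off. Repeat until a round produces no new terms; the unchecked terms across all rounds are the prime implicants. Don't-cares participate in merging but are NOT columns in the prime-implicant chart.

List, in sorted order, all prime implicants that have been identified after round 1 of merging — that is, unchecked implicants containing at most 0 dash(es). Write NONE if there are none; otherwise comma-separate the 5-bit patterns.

NONE

[col 0] 00000*, 00100*, 01000*, 01001*, 01010*, 01011*, 01100*, 01101*, 10000*, 10010*, 11010*, 11011*, 11100*, 11111*
[col 1] -0000, -1010*, -1011*, -1100, 0-000*, 0-100*, 00-00*, 01-00*, 01-01*, 010-0*, 010-1*, 0100-*, 0101-*, 0110-*, 1-010, 100-0, 11-11, 1101-*
[col 2] -101-, 0--00, 01-0-, 010--
Prime implicants: -0000, -101-, -1100, 0--00, 01-0-, 010--, 1-010, 100-0, 11-11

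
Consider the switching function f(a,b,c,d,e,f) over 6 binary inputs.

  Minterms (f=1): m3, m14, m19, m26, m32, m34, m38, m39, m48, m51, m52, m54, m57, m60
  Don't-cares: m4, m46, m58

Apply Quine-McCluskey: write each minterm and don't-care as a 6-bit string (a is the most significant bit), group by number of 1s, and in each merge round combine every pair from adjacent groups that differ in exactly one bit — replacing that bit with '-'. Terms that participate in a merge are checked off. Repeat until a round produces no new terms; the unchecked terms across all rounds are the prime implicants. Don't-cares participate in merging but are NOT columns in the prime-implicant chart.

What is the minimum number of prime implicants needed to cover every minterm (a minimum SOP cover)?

size-2^0 implicants → 000011(✓)  000100  001110(✓)  010011(✓)  011010(✓)  100000(✓)  100010(✓)  100110(✓)  100111(✓)  101110(✓)  110000(✓)  110011(✓)  110100(✓)  110110(✓)  111001  111010(✓)  111100(✓)
size-2^1 implicants → -01110  -10011  -11010  0-0011  1-0000  1-0110  10-110  100-10  1000-0  10011-  11-100  110-00  1101-0
Unchecked terms (primes): -01110, -10011, -11010, 0-0011, 000100, 1-0000, 1-0110, 10-110, 100-10, 1000-0, 10011-, 11-100, 110-00, 1101-0, 111001
Minterm coverage:
  m3 ⊆ 0-0011 [E]
  m14 ⊆ -01110 [E]
  m19 ⊆ -10011,0-0011
  m26 ⊆ -11010 [E]
  m32 ⊆ 1-0000,1000-0
  m34 ⊆ 100-10,1000-0
  m38 ⊆ 1-0110,10-110,100-10,10011-
  m39 ⊆ 10011- [E]
  m48 ⊆ 1-0000,110-00
  m51 ⊆ -10011 [E]
  m52 ⊆ 11-100,110-00,1101-0
  m54 ⊆ 1-0110,1101-0
  m57 ⊆ 111001 [E]
  m60 ⊆ 11-100 [E]
E = {-01110, -10011, -11010, 0-0011, 10011-, 11-100, 111001}
Petrick residual → 1-0000, 1-0110, 100-10
Cover = b'cdef' + bc'd'ef + bcd'ef' + a'c'd'ef + ac'd'e'f' + ac'def' + ab'c'ef' + ab'c'de + abde'f' + abcd'e'f  |cover|=10

10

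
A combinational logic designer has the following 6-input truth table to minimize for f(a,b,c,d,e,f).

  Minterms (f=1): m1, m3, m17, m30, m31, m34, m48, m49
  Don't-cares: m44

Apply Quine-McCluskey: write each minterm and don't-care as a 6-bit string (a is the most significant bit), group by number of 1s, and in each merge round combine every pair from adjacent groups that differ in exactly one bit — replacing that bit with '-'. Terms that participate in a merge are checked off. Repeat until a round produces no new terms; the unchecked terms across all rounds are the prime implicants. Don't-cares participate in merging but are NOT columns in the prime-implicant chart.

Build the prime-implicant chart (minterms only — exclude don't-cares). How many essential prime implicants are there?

4

size-2^0 implicants → 000001(✓)  000011(✓)  010001(✓)  011110(✓)  011111(✓)  100010  101100  110000(✓)  110001(✓)
size-2^1 implicants → -10001  0-0001  0000-1  01111-  11000-
Unchecked terms (primes): -10001, 0-0001, 0000-1, 01111-, 100010, 101100, 11000-
Minterm coverage:
  m1 ⊆ 0-0001,0000-1
  m3 ⊆ 0000-1 [E]
  m17 ⊆ -10001,0-0001
  m30 ⊆ 01111- [E]
  m31 ⊆ 01111- [E]
  m34 ⊆ 100010 [E]
  m48 ⊆ 11000- [E]
  m49 ⊆ -10001,11000-
E = {0000-1, 01111-, 100010, 11000-}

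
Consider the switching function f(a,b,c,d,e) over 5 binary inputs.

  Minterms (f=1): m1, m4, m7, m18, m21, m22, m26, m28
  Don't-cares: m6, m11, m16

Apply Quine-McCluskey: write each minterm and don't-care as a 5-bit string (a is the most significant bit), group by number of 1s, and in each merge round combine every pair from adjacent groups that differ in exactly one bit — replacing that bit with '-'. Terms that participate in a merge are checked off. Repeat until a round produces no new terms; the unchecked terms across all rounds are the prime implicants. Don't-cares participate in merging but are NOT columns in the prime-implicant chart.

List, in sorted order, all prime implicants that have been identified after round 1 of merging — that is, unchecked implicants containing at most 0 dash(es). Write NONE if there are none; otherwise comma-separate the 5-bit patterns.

[col 0] 00001, 00100*, 00110*, 00111*, 01011, 10000*, 10010*, 10101, 10110*, 11010*, 11100
[col 1] -0110, 001-0, 0011-, 1-010, 10-10, 100-0
Prime implicants: -0110, 00001, 001-0, 0011-, 01011, 1-010, 10-10, 100-0, 10101, 11100

00001, 01011, 10101, 11100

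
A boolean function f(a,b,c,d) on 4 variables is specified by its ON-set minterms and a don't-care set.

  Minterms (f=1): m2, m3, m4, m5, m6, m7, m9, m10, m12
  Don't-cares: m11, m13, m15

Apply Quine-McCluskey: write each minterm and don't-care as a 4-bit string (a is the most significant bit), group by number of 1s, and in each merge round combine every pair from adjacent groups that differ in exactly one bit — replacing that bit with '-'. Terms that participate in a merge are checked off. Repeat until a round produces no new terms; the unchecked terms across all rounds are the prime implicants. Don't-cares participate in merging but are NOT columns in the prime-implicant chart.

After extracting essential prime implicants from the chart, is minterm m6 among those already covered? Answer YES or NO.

NO

[col 0] 0010*, 0011*, 0100*, 0101*, 0110*, 0111*, 1001*, 1010*, 1011*, 1100*, 1101*, 1111*
[col 1] -010*, -011*, -100*, -101*, -111*, 0-10*, 0-11*, 001-*, 01-0*, 01-1*, 010-*, 011-*, 1-01*, 1-11*, 10-1*, 101-*, 11-1*, 110-*
[col 2] --11, -01-, -1-1, -10-, 0-1-, 01--, 1--1
Prime implicants: --11, -01-, -1-1, -10-, 0-1-, 01--, 1--1
PI chart (minterm → PIs covering it):
  2 | -01-,0-1-
  3 | --11,-01-,0-1-
  4 | -10-,01--
  5 | -1-1,-10-,01--
  6 | 0-1-,01--
  7 | --11,-1-1,0-1-,01--
  9 | 1--1  (sole → essential)
  10 | -01-  (sole → essential)
  12 | -10-  (sole → essential)
Essential prime implicants: -01-, -10-, 1--1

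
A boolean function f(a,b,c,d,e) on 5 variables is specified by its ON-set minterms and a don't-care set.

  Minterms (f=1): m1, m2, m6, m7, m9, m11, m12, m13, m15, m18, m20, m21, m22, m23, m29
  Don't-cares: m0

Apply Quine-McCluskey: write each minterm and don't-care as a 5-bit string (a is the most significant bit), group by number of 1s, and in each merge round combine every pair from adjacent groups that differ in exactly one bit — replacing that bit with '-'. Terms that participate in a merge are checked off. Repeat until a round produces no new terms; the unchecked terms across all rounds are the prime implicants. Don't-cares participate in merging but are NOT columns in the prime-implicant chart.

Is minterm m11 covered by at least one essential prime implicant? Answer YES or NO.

[col 0] 00000*, 00001*, 00010*, 00110*, 00111*, 01001*, 01011*, 01100*, 01101*, 01111*, 10010*, 10100*, 10101*, 10110*, 10111*, 11101*
[col 1] -0010*, -0110*, -0111*, -1101, 0-001, 0-111, 00-10*, 000-0, 0000-, 0011-*, 01-01*, 01-11*, 010-1*, 011-1*, 0110-, 1-101, 10-10*, 101-0*, 101-1*, 1010-*, 1011-*
[col 2] -0-10, -011-, 01--1, 101--
Prime implicants: -0-10, -011-, -1101, 0-001, 0-111, 000-0, 0000-, 01--1, 0110-, 1-101, 101--
PI chart (minterm → PIs covering it):
  1 | 0-001,0000-
  2 | -0-10,000-0
  6 | -0-10,-011-
  7 | -011-,0-111
  9 | 0-001,01--1
  11 | 01--1  (sole → essential)
  12 | 0110-  (sole → essential)
  13 | -1101,01--1,0110-
  15 | 0-111,01--1
  18 | -0-10  (sole → essential)
  20 | 101--  (sole → essential)
  21 | 1-101,101--
  22 | -0-10,-011-,101--
  23 | -011-,101--
  29 | -1101,1-101
Essential prime implicants: -0-10, 01--1, 0110-, 101--

YES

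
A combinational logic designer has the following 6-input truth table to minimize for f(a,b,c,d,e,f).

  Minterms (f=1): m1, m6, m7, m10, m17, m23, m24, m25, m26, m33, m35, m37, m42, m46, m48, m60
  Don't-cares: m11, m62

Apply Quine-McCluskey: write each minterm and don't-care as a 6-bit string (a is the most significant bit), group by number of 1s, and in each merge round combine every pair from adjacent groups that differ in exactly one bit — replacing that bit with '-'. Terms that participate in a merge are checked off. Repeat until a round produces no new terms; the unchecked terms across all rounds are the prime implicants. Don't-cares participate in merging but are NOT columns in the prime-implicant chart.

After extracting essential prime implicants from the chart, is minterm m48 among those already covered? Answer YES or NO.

size-2^0 implicants → 000001(✓)  000110(✓)  000111(✓)  001010(✓)  001011(✓)  010001(✓)  010111(✓)  011000(✓)  011001(✓)  011010(✓)  100001(✓)  100011(✓)  100101(✓)  101010(✓)  101110(✓)  110000  111100(✓)  111110(✓)
size-2^1 implicants → -00001  -01010  0-0001  0-0111  0-1010  00011-  00101-  01-001  0110-0  01100-  1-1110  100-01  1000-1  101-10  1111-0
Unchecked terms (primes): -00001, -01010, 0-0001, 0-0111, 0-1010, 00011-, 00101-, 01-001, 0110-0, 01100-, 1-1110, 100-01, 1000-1, 101-10, 110000, 1111-0
Minterm coverage:
  m1 ⊆ -00001,0-0001
  m6 ⊆ 00011- [E]
  m7 ⊆ 0-0111,00011-
  m10 ⊆ -01010,0-1010,00101-
  m17 ⊆ 0-0001,01-001
  m23 ⊆ 0-0111 [E]
  m24 ⊆ 0110-0,01100-
  m25 ⊆ 01-001,01100-
  m26 ⊆ 0-1010,0110-0
  m33 ⊆ -00001,100-01,1000-1
  m35 ⊆ 1000-1 [E]
  m37 ⊆ 100-01 [E]
  m42 ⊆ -01010,101-10
  m46 ⊆ 1-1110,101-10
  m48 ⊆ 110000 [E]
  m60 ⊆ 1111-0 [E]
E = {0-0111, 00011-, 100-01, 1000-1, 110000, 1111-0}

YES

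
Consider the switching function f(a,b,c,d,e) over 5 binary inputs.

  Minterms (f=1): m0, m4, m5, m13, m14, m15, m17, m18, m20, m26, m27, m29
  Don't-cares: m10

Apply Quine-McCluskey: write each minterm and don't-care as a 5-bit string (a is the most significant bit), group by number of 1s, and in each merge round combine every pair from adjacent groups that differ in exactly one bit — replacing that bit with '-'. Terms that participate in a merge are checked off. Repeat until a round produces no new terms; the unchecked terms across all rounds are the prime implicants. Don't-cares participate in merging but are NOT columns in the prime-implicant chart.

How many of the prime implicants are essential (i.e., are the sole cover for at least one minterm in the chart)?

Round 0: 00000✓ 00100✓ 00101✓ 01010✓ 01101✓ 01110✓ 01111✓ 10001 10010✓ 10100✓ 11010✓ 11011✓ 11101✓
Round 1: -0100 -1010 -1101 0-101 00-00 0010- 01-10 011-1 0111- 1-010 1101-
PIs = {-0100, -1010, -1101, 0-101, 00-00, 0010-, 01-10, 011-1, 0111-, 1-010, 10001, 1101-}
Coverage chart:
  m0: 00-00 ←essential
  m4: -0100,00-00,0010-
  m5: 0-101,0010-
  m13: -1101,0-101,011-1
  m14: 01-10,0111-
  m15: 011-1,0111-
  m17: 10001 ←essential
  m18: 1-010 ←essential
  m20: -0100 ←essential
  m26: -1010,1-010,1101-
  m27: 1101- ←essential
  m29: -1101 ←essential
Essential: -0100, -1101, 00-00, 1-010, 10001, 1101-

6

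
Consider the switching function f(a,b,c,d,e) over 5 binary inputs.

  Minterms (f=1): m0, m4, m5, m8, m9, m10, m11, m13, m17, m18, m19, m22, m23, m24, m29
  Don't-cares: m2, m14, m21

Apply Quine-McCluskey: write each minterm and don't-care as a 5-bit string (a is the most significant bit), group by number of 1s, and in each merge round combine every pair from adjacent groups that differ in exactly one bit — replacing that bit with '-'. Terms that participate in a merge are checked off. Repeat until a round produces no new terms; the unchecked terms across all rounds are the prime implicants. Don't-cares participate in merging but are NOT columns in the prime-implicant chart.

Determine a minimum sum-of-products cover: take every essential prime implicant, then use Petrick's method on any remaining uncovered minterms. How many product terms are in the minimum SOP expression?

size-2^0 implicants → 00000(✓)  00010(✓)  00100(✓)  00101(✓)  01000(✓)  01001(✓)  01010(✓)  01011(✓)  01101(✓)  01110(✓)  10001(✓)  10010(✓)  10011(✓)  10101(✓)  10110(✓)  10111(✓)  11000(✓)  11101(✓)
size-2^1 implicants → -0010  -0101(✓)  -1000  -1101(✓)  0-000(✓)  0-010(✓)  0-101(✓)  00-00  000-0(✓)  0010-  01-01  01-10  010-0(✓)  010-1(✓)  0100-(✓)  0101-(✓)  1-101(✓)  10-01(✓)  10-10(✓)  10-11(✓)  100-1(✓)  1001-(✓)  101-1(✓)  1011-(✓)
size-2^2 implicants → --101  0-0-0  010--  10--1  10-1-
Unchecked terms (primes): --101, -0010, -1000, 0-0-0, 00-00, 0010-, 01-01, 01-10, 010--, 10--1, 10-1-
Minterm coverage:
  m0 ⊆ 0-0-0,00-00
  m4 ⊆ 00-00,0010-
  m5 ⊆ --101,0010-
  m8 ⊆ -1000,0-0-0,010--
  m9 ⊆ 01-01,010--
  m10 ⊆ 0-0-0,01-10,010--
  m11 ⊆ 010-- [E]
  m13 ⊆ --101,01-01
  m17 ⊆ 10--1 [E]
  m18 ⊆ -0010,10-1-
  m19 ⊆ 10--1,10-1-
  m22 ⊆ 10-1- [E]
  m23 ⊆ 10--1,10-1-
  m24 ⊆ -1000 [E]
  m29 ⊆ --101 [E]
E = {--101, -1000, 010--, 10--1, 10-1-}
Petrick residual → 00-00
Cover = cd'e + bc'd'e' + a'b'd'e' + a'bc' + ab'e + ab'd  |cover|=6

6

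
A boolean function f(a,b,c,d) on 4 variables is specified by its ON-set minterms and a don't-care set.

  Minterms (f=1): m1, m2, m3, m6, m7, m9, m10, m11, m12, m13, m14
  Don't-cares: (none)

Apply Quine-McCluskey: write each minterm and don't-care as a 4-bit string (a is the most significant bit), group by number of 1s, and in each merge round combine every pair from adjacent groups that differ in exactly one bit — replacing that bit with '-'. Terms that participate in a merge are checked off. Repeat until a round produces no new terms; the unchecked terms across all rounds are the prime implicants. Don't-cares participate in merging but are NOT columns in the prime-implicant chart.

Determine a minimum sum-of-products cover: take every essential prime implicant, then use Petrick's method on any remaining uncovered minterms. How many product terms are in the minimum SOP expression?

Round 0: 0001✓ 0010✓ 0011✓ 0110✓ 0111✓ 1001✓ 1010✓ 1011✓ 1100✓ 1101✓ 1110✓
Round 1: -001✓ -010✓ -011✓ -110✓ 0-10✓ 0-11✓ 00-1✓ 001-✓ 011-✓ 1-01 1-10✓ 10-1✓ 101-✓ 11-0 110-
Round 2: --10 -0-1 -01- 0-1-
PIs = {--10, -0-1, -01-, 0-1-, 1-01, 11-0, 110-}
Coverage chart:
  m1: -0-1 ←essential
  m2: --10,-01-,0-1-
  m3: -0-1,-01-,0-1-
  m6: --10,0-1-
  m7: 0-1- ←essential
  m9: -0-1,1-01
  m10: --10,-01-
  m11: -0-1,-01-
  m12: 11-0,110-
  m13: 1-01,110-
  m14: --10,11-0
Essential: -0-1, 0-1-
Petrick residual → --10, 110-
Min cover (4 terms): cd' + b'd + a'c + abc'

4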